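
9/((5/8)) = 72/5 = 14.40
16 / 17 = 0.94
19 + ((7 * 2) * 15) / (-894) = 2796 / 149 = 18.77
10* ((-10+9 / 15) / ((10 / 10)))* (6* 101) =-56964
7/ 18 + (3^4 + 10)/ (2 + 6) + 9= 1495/ 72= 20.76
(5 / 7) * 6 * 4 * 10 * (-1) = -1200 / 7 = -171.43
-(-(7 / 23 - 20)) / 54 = -151 / 414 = -0.36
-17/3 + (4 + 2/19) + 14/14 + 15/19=13/57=0.23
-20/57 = -0.35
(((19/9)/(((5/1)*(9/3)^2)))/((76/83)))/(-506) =-0.00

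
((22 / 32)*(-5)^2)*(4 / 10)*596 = 8195 / 2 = 4097.50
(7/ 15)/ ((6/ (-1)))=-7/ 90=-0.08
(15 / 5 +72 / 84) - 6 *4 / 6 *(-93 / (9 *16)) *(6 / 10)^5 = 355077 / 87500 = 4.06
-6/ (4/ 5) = -15/ 2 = -7.50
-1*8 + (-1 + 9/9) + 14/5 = -26/5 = -5.20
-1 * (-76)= 76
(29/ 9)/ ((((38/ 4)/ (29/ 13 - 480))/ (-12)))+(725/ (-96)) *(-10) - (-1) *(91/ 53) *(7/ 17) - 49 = 21063618635/ 10682256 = 1971.83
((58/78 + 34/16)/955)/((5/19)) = 3401/297960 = 0.01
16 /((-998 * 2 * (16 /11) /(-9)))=0.05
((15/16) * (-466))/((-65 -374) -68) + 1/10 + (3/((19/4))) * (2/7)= 1026873/899080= 1.14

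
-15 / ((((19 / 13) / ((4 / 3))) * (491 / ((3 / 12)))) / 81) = -5265 / 9329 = -0.56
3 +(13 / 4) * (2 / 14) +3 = 181 / 28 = 6.46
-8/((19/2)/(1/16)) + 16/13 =291/247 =1.18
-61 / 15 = -4.07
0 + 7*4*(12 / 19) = 336 / 19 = 17.68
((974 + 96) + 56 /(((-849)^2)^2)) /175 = 555922867313126 /90921964280175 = 6.11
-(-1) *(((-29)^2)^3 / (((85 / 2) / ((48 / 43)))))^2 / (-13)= -3260757042021602681856 / 173667325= -18775881081957.14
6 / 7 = 0.86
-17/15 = -1.13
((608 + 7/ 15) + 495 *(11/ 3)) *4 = 145408/ 15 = 9693.87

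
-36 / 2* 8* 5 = -720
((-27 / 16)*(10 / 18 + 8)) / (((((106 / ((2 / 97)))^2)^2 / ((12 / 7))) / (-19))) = 1881 / 2794154438696644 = 0.00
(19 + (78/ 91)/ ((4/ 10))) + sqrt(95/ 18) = sqrt(190)/ 6 + 148/ 7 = 23.44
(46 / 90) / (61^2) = 23 / 167445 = 0.00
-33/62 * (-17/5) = 561/310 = 1.81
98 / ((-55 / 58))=-5684 / 55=-103.35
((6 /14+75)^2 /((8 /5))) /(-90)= -1936 /49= -39.51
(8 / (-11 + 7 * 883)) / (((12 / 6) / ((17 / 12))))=17 / 18510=0.00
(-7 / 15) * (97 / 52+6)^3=-478925503 / 2109120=-227.07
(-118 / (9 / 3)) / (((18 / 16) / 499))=-471056 / 27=-17446.52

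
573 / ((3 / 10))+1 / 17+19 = 32794 / 17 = 1929.06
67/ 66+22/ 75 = 2159/ 1650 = 1.31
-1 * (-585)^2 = -342225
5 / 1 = 5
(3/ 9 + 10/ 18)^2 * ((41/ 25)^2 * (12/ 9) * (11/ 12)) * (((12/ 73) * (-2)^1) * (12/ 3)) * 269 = -10186913792/ 11086875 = -918.83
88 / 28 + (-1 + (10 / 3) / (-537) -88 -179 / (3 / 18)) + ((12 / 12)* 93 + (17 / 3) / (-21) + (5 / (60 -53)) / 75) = -60169768 / 56385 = -1067.12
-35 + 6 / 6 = -34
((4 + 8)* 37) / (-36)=-37 / 3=-12.33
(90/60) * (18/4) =27/4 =6.75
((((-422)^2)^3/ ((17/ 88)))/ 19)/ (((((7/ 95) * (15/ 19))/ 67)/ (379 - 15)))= 32899486934647151982592/ 51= 645087979110728470246.90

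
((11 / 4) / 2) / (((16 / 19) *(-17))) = -209 / 2176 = -0.10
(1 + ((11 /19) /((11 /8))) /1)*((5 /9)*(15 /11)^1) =225 /209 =1.08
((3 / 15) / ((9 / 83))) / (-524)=-83 / 23580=-0.00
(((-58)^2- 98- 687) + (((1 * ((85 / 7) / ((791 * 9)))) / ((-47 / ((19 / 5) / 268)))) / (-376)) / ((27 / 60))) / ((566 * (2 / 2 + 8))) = 1369529495563927 / 2705072993561232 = 0.51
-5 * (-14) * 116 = 8120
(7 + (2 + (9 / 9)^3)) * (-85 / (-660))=85 / 66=1.29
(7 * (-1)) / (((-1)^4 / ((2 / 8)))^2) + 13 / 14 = 55 / 112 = 0.49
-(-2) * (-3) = -6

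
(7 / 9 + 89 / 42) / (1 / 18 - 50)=-365 / 6293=-0.06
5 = 5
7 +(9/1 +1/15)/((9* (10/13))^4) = 861616787/123018750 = 7.00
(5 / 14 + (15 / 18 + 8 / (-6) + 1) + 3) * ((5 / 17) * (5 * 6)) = 4050 / 119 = 34.03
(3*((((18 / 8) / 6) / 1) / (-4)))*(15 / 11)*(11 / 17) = -135 / 544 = -0.25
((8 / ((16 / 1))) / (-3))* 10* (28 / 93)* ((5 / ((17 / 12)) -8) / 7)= 1520 / 4743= 0.32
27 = 27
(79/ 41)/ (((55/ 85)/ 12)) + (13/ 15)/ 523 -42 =-22164107/ 3538095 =-6.26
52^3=140608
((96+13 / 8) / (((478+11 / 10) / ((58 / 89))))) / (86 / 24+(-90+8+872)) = 226490 / 1353532559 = 0.00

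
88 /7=12.57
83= 83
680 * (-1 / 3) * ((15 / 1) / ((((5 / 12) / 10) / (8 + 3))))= -897600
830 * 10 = 8300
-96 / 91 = -1.05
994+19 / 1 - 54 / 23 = 1010.65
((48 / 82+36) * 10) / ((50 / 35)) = 10500 / 41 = 256.10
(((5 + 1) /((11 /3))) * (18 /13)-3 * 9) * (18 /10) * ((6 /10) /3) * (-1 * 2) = 63666 /3575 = 17.81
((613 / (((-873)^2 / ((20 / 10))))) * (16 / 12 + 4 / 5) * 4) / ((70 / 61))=4786304 / 400117725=0.01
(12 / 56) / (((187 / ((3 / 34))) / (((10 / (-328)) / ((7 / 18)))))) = -0.00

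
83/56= 1.48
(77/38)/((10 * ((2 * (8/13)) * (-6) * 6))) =-0.00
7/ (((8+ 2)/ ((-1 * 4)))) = -14/ 5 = -2.80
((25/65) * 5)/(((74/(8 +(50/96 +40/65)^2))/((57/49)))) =1718402275/6118135296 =0.28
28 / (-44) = -7 / 11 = -0.64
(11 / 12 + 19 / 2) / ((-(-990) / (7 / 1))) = 175 / 2376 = 0.07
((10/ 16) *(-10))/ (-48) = 25/ 192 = 0.13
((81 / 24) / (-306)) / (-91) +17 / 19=0.89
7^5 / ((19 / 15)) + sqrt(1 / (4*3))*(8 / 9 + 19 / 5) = 211*sqrt(3) / 270 + 252105 / 19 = 13270.04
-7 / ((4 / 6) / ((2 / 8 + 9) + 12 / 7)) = -921 / 8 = -115.12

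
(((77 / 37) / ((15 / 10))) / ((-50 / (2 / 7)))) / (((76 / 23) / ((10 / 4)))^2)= -5819 / 1282272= -0.00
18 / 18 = 1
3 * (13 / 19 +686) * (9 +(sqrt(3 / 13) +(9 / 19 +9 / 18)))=39141 * sqrt(39) / 247 +14834439 / 722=21535.93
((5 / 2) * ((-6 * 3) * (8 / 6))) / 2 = -30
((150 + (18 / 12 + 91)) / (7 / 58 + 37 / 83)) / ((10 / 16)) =1867832 / 2727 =684.94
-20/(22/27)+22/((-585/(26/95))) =-1154734/47025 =-24.56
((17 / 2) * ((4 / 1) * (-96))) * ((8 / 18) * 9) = -13056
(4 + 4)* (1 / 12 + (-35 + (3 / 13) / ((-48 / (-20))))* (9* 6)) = -588034 / 39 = -15077.79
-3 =-3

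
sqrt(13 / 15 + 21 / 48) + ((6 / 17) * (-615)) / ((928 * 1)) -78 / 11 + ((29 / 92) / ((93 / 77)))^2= -180052862137 / 24811965783 + sqrt(4695) / 60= -6.11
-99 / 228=-33 / 76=-0.43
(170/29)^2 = 34.36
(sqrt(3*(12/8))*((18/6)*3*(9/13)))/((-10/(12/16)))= -729*sqrt(2)/1040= -0.99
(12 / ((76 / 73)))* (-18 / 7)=-3942 / 133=-29.64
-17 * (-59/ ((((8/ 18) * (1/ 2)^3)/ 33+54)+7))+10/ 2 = 21.44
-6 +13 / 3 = -5 / 3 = -1.67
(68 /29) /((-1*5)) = -68 /145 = -0.47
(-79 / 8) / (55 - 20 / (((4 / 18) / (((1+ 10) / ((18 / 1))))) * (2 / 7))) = 0.07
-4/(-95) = 4/95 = 0.04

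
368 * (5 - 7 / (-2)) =3128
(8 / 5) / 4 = 2 / 5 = 0.40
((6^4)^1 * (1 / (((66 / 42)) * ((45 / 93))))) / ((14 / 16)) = 107136 / 55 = 1947.93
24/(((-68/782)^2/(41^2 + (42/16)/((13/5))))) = 277612323/52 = 5338698.52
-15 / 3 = -5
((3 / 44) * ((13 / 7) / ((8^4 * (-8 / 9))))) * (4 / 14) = -351 / 35323904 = -0.00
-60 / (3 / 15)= -300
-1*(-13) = 13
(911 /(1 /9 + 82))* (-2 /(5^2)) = -16398 /18475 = -0.89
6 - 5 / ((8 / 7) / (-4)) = 47 / 2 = 23.50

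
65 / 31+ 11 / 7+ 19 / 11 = 12879 / 2387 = 5.40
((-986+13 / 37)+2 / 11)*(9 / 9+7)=-7883.73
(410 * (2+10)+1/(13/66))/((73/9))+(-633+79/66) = -1540907/62634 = -24.60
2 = 2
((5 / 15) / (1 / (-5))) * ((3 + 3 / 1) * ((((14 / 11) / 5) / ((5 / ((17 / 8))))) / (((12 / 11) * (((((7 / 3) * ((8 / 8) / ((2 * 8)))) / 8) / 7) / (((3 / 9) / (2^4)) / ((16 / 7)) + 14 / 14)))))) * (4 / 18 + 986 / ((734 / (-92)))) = 3757892075 / 79272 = 47405.04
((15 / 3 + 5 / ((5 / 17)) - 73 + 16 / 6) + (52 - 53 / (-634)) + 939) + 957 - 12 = 3590501 / 1902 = 1887.75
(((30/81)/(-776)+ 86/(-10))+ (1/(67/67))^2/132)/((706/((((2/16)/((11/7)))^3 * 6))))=-849106447/23100939924480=-0.00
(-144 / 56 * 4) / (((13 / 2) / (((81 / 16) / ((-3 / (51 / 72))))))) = 1377 / 728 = 1.89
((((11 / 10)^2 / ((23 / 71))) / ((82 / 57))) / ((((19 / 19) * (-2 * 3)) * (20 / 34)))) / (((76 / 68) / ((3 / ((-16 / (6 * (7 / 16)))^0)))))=-1.97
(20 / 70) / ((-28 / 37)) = -37 / 98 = -0.38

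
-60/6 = -10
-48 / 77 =-0.62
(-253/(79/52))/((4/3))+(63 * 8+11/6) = 180563/474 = 380.93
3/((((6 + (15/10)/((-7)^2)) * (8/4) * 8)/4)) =49/394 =0.12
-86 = -86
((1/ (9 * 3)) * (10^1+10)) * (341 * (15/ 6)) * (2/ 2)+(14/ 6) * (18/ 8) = 68767/ 108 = 636.73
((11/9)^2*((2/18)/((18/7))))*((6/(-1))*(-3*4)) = 3388/729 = 4.65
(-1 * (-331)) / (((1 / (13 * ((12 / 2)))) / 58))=1497444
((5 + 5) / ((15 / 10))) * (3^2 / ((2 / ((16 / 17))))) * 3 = 1440 / 17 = 84.71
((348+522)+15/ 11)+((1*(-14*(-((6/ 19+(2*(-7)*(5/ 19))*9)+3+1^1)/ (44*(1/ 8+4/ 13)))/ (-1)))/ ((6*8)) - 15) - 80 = 21917567/ 28215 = 776.81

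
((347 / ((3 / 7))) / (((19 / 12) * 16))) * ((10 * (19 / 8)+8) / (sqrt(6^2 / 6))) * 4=308483 * sqrt(6) / 456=1657.07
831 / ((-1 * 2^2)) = -831 / 4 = -207.75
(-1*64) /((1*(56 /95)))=-760 /7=-108.57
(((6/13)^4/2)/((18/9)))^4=11019960576/665416609183179841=0.00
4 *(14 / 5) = 56 / 5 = 11.20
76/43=1.77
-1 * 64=-64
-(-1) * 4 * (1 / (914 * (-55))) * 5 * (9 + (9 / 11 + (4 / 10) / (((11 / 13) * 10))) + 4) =-7626 / 1382425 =-0.01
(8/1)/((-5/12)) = -96/5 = -19.20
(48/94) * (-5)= -120/47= -2.55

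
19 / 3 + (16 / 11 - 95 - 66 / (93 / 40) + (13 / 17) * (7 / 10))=-20010767 / 173910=-115.06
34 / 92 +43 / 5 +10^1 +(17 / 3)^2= 105737 / 2070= 51.08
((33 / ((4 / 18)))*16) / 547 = 2376 / 547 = 4.34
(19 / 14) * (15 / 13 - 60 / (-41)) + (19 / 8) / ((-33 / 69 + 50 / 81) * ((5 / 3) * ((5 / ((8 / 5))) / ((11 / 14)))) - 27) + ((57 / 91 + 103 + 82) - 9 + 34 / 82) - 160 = 490555951162 / 23927302217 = 20.50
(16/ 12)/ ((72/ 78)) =13/ 9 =1.44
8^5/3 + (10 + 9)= 32825/3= 10941.67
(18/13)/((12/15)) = 45/26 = 1.73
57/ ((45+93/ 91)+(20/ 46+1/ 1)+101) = 119301/ 310720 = 0.38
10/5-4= -2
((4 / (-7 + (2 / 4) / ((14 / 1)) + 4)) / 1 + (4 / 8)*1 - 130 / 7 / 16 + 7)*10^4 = 28991250 / 581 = 49898.88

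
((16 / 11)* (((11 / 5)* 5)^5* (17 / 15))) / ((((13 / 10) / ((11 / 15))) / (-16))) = -1401787904 / 585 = -2396218.64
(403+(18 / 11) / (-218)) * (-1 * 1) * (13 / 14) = -3140722 / 8393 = -374.21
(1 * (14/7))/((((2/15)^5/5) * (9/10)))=2109375/8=263671.88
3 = 3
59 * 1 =59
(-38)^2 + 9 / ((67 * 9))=96749 / 67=1444.01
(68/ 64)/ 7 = 17/ 112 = 0.15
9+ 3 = 12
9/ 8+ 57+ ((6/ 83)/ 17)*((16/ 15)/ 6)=9841853/ 169320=58.13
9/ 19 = 0.47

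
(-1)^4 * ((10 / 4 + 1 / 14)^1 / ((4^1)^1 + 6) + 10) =359 / 35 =10.26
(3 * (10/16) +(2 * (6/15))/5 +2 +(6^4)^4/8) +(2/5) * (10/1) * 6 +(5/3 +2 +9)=211583243083621/600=352638738472.70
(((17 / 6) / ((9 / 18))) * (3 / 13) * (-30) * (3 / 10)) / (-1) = 153 / 13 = 11.77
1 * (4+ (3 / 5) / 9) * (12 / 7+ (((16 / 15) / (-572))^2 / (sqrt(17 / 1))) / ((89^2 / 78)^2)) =3904 * sqrt(17) / 48397796151375+ 244 / 35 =6.97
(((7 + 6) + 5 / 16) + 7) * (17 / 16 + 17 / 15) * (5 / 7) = 171275 / 5376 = 31.86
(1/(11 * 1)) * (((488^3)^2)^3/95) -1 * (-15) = 2463523991257878995564410170035860538223864331579/1045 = 2357439226084094732597522000000000000000000000.00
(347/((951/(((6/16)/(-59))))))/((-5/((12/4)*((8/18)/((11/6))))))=0.00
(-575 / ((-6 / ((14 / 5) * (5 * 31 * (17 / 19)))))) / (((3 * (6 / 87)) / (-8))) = -246056300 / 171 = -1438925.73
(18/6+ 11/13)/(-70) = -5/91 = -0.05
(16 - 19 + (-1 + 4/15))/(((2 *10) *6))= -7/225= -0.03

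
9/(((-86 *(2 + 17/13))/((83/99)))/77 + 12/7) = -22659/6778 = -3.34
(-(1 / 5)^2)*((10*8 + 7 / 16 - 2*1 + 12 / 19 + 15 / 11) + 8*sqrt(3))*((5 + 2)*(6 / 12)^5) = -0.83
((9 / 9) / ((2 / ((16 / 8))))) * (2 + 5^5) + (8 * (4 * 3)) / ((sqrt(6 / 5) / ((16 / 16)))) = 16 * sqrt(30) + 3127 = 3214.64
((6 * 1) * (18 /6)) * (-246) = -4428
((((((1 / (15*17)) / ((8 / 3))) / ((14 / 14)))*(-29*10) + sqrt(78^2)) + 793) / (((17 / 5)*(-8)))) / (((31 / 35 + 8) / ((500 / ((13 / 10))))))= -6474890625 / 4673708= -1385.39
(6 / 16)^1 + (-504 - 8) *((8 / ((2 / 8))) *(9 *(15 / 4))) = -4423677 / 8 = -552959.62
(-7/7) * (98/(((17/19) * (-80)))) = 931/680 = 1.37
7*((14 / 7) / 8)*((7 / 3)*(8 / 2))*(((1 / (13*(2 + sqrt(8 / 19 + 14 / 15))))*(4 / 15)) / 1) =3724 / 14703 - 98*sqrt(110010) / 220545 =0.11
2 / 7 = 0.29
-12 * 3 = -36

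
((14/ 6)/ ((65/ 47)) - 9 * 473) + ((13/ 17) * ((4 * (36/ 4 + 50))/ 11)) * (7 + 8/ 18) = -4133.18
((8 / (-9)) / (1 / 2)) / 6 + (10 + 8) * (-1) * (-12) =5824 / 27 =215.70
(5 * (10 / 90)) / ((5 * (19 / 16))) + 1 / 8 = 0.22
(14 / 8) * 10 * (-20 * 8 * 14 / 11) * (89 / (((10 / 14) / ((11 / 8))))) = -610540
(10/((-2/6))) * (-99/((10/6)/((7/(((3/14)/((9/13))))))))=523908/13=40300.62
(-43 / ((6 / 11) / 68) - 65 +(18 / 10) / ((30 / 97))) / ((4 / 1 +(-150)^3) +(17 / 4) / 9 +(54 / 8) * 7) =2438931 / 1518726725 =0.00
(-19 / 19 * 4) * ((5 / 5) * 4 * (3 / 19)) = -48 / 19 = -2.53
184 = 184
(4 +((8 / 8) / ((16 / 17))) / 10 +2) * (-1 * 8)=-977 / 20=-48.85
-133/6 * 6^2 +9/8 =-6375/8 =-796.88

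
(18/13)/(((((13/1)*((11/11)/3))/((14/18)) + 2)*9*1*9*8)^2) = 49/851868576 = 0.00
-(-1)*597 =597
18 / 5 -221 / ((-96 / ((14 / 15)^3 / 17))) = 150259 / 40500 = 3.71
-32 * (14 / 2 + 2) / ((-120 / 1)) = 12 / 5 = 2.40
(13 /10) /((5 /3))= 39 /50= 0.78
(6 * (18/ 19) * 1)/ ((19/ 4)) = 1.20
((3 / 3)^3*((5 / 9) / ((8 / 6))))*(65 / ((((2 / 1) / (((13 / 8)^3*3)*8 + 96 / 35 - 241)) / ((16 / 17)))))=-19695715 / 11424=-1724.06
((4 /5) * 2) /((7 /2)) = 16 /35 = 0.46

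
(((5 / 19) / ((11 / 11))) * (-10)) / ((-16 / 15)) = 375 / 152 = 2.47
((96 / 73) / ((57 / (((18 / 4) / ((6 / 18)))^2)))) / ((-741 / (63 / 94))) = -0.00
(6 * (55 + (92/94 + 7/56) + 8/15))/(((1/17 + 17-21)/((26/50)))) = -70594693/1574500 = -44.84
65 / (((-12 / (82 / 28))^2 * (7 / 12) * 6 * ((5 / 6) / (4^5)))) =1398592 / 1029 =1359.18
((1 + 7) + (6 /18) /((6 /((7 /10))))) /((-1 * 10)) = -1447 /1800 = -0.80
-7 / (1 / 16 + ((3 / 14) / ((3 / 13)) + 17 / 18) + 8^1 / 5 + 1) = -35280 / 22859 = -1.54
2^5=32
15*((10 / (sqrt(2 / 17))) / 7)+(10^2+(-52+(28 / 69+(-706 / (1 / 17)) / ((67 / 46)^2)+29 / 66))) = -38218634293 / 6814302+75*sqrt(34) / 7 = -5546.12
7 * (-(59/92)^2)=-24367/8464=-2.88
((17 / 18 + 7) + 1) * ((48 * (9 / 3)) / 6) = 644 / 3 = 214.67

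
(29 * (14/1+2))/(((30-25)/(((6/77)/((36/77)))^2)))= 2.58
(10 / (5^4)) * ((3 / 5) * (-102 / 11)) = -612 / 6875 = -0.09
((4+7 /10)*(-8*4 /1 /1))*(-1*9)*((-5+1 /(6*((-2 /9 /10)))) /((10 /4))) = -6768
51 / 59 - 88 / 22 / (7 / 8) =-1531 / 413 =-3.71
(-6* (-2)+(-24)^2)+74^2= 6064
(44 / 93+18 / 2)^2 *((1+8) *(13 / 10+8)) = 2328483 / 310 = 7511.24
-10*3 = -30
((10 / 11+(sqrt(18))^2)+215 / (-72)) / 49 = 12611 / 38808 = 0.32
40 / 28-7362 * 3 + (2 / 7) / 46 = -507945 / 23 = -22084.57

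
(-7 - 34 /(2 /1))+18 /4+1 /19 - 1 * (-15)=-169 /38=-4.45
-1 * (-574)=574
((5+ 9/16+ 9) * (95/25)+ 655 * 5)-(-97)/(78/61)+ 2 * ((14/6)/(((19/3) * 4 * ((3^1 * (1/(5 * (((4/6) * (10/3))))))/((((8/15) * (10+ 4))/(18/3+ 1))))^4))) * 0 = 10627333/3120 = 3406.20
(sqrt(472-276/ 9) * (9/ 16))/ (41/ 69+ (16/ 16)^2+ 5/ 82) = 8487 * sqrt(993)/ 37460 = 7.14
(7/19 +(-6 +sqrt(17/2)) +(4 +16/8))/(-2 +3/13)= -13 * sqrt(34)/46 - 91/437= -1.86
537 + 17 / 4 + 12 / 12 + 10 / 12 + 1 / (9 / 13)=19603 / 36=544.53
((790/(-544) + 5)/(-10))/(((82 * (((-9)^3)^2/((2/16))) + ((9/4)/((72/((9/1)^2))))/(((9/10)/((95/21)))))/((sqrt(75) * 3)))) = -0.00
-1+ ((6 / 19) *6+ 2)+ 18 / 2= 226 / 19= 11.89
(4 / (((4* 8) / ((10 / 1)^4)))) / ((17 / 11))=13750 / 17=808.82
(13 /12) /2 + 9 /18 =25 /24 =1.04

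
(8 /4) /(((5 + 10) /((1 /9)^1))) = 2 /135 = 0.01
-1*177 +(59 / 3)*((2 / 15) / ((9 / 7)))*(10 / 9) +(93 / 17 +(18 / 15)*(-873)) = -75402934 / 61965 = -1216.86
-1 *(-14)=14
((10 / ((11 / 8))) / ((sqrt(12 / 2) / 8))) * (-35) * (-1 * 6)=4988.05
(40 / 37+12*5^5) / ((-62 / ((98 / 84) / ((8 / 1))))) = -2428195 / 27528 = -88.21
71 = 71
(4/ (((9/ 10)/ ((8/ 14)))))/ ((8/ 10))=200/ 63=3.17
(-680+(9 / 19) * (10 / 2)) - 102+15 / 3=-774.63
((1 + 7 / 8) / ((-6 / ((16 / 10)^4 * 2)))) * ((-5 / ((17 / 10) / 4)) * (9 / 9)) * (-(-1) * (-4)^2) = 65536 / 85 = 771.01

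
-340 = -340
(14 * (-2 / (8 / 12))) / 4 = -21 / 2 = -10.50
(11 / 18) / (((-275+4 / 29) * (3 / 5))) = -0.00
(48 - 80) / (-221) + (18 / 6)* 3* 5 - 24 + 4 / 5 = 24249 / 1105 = 21.94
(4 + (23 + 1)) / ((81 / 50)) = 17.28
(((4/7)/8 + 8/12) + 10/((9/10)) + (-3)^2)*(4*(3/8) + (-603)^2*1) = 636803189/84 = 7580990.35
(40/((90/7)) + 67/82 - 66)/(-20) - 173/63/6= 820129/309960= 2.65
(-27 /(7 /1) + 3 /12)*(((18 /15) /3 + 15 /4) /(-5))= 8383 /2800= 2.99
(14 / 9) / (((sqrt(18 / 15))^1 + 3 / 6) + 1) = 20 / 9-8*sqrt(30) / 27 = 0.60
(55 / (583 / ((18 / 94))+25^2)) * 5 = 2475 / 33026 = 0.07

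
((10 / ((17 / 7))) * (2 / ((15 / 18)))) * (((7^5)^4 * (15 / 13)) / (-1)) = -201076511069982242520 / 221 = -909848466380010147.15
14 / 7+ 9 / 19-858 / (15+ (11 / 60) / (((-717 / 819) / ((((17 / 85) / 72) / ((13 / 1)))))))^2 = -16958707996257337 / 12658852010200651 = -1.34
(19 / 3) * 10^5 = 1900000 / 3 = 633333.33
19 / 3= 6.33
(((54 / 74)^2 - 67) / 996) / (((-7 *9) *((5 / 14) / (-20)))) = -181988 / 3067929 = -0.06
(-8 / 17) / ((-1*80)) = 1 / 170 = 0.01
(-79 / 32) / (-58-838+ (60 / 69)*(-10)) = 1817 / 665856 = 0.00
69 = 69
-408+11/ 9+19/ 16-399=-115861/ 144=-804.59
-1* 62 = -62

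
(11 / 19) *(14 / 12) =77 / 114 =0.68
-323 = -323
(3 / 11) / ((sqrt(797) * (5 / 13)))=39 * sqrt(797) / 43835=0.03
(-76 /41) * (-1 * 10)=18.54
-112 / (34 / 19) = -1064 / 17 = -62.59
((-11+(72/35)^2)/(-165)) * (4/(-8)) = -8291/404250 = -0.02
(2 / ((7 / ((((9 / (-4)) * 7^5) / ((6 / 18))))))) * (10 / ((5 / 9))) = -583443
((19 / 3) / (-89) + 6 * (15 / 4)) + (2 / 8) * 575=177479 / 1068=166.18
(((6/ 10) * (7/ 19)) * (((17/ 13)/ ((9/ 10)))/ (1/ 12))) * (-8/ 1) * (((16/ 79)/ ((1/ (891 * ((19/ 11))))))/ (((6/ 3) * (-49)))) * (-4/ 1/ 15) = -940032/ 35945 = -26.15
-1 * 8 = -8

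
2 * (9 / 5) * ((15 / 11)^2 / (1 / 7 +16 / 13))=14742 / 3025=4.87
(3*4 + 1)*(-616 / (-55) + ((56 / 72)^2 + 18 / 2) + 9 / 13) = 113183 / 405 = 279.46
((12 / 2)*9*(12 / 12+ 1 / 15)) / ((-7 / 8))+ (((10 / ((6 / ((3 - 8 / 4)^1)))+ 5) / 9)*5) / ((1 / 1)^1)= -58708 / 945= -62.12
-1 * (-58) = 58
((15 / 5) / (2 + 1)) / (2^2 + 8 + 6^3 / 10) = 5 / 168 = 0.03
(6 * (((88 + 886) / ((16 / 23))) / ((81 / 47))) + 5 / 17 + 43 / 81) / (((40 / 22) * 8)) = 295386751 / 881280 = 335.18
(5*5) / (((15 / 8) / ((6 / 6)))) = 40 / 3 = 13.33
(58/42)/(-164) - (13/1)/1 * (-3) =134287/3444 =38.99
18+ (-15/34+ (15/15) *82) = 3385/34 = 99.56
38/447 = 0.09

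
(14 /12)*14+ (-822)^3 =-1666236695 /3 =-555412231.67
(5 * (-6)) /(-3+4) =-30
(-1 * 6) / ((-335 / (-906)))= -5436 / 335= -16.23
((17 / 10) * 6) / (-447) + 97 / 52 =71381 / 38740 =1.84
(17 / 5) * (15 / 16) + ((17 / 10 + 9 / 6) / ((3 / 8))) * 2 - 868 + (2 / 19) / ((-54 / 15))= -847.78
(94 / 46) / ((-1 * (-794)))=47 / 18262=0.00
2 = 2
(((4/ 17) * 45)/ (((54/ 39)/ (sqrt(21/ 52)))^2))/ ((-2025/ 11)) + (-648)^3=-22480719576041/ 82620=-272097792.01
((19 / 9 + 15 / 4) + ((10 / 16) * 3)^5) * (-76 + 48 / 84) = -94191757 / 43008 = -2190.10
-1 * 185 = -185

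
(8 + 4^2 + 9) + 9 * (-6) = -21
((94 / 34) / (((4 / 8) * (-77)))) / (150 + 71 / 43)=-0.00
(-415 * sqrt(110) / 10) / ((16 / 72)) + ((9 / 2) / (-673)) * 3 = -747 * sqrt(110) / 4-27 / 1346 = -1958.67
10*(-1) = -10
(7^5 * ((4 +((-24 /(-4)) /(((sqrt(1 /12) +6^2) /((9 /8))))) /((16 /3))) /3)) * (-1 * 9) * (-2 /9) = 4218607421 /93306-453789 * sqrt(3) /248816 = 45209.45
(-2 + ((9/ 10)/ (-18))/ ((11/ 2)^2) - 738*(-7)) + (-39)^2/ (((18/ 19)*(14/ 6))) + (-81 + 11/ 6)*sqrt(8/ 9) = 49567031/ 8470 - 475*sqrt(2)/ 9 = 5777.43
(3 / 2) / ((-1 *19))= -3 / 38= -0.08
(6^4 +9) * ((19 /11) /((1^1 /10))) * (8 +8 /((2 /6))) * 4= 31737600 /11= 2885236.36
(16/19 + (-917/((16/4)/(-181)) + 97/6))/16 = 2594.45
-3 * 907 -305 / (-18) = -48673 / 18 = -2704.06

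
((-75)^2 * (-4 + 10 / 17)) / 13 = -326250 / 221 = -1476.24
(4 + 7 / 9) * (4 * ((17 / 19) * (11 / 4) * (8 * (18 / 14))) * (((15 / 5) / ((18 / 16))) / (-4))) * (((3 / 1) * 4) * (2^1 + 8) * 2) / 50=-1029248 / 665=-1547.74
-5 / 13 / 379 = -5 / 4927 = -0.00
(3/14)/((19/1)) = 3/266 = 0.01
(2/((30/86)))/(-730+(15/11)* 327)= -946/46875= -0.02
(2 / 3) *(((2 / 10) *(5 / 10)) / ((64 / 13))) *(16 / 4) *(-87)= -4.71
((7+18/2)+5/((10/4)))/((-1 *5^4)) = -18/625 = -0.03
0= 0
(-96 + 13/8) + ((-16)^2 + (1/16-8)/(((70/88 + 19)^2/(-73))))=163.10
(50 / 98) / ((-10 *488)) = -5 / 47824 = -0.00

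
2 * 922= 1844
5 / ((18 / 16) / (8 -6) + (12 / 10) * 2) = 400 / 237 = 1.69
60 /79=0.76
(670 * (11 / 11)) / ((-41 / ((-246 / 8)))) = 1005 / 2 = 502.50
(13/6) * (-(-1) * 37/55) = 481/330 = 1.46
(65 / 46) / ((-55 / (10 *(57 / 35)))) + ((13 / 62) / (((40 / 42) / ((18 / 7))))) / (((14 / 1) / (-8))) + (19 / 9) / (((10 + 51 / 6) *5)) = -9390268 / 13058595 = -0.72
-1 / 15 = -0.07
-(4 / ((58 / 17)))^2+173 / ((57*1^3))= 79601 / 47937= 1.66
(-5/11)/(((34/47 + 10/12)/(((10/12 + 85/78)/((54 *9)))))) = -5875/5084937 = -0.00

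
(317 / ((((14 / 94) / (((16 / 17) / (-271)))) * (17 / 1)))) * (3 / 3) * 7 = -238384 / 78319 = -3.04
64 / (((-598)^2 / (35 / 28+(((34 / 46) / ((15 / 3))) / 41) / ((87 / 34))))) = 631796 / 2820979785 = 0.00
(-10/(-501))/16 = 5/4008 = 0.00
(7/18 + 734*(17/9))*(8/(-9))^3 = -2130176/2187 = -974.02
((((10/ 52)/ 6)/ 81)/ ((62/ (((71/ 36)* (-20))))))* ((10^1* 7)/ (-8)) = 62125/ 28203552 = 0.00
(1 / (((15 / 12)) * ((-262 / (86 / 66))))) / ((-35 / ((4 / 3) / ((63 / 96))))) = 0.00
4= 4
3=3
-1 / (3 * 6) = -1 / 18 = -0.06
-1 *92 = -92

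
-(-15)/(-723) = -5/241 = -0.02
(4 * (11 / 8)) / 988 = 11 / 1976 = 0.01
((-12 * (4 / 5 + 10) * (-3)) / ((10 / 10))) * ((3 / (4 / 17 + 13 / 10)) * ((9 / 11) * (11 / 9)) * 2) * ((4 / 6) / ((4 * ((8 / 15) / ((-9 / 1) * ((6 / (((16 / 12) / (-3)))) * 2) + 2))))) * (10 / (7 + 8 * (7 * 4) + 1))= 8434125 / 1682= 5014.34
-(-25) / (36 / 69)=575 / 12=47.92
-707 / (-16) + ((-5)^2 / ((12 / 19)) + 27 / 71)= 286787 / 3408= 84.15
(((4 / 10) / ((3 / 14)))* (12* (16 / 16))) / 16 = 7 / 5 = 1.40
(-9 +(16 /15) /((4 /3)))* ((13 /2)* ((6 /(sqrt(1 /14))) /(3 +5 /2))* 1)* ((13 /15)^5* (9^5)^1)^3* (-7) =16441657793333494411793681214* sqrt(14) /1678466796875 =36651931660353899.63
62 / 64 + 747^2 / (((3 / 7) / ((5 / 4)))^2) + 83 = 151905137 / 32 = 4747035.53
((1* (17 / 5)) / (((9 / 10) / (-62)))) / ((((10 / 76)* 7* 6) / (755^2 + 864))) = -22865246228 / 945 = -24196027.75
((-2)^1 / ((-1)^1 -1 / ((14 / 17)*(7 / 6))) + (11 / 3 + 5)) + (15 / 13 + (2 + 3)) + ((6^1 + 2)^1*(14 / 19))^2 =35583571 / 703950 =50.55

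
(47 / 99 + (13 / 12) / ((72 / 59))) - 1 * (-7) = 79477 / 9504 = 8.36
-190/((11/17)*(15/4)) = -2584/33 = -78.30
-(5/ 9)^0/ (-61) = 1/ 61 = 0.02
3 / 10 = 0.30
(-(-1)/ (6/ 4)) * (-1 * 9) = -6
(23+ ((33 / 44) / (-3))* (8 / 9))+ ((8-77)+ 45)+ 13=106 / 9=11.78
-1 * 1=-1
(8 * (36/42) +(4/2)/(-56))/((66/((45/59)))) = 2865/36344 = 0.08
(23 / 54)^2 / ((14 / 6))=529 / 6804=0.08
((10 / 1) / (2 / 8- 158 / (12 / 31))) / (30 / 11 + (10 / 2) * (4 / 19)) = -228 / 35155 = -0.01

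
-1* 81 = -81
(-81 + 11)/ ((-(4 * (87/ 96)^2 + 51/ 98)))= 878080/ 47737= 18.39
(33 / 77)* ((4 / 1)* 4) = 48 / 7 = 6.86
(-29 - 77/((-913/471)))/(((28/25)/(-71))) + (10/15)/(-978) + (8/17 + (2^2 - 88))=-22119321059/28979118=-763.28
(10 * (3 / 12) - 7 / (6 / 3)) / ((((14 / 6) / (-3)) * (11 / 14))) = 18 / 11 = 1.64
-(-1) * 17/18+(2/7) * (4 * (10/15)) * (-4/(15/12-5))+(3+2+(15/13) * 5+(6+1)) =17769/910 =19.53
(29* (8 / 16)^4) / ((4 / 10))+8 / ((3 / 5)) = 1715 / 96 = 17.86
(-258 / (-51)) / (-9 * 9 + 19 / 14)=-1204 / 18955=-0.06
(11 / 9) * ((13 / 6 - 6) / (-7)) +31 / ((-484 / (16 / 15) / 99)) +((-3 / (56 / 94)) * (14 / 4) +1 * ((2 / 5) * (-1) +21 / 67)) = -132639761 / 5571720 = -23.81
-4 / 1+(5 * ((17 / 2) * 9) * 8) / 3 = 1016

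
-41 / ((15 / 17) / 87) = -20213 / 5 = -4042.60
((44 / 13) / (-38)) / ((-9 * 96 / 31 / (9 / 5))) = 341 / 59280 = 0.01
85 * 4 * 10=3400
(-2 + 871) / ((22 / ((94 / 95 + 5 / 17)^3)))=703760678343 / 8424566750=83.54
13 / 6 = 2.17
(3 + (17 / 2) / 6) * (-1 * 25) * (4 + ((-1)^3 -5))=1325 / 6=220.83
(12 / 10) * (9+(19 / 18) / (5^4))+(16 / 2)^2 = 701269 / 9375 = 74.80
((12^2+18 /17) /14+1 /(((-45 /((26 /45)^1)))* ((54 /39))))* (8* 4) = 718442048 /2168775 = 331.27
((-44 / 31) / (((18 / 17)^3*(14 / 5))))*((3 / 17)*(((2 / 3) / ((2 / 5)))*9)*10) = -397375 / 35154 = -11.30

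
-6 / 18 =-1 / 3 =-0.33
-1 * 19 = -19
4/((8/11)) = 11/2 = 5.50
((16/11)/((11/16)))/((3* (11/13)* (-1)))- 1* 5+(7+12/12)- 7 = -19300/3993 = -4.83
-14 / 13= -1.08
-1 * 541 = -541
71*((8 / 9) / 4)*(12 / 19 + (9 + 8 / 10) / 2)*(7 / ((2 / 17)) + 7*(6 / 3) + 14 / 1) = 2611735 / 342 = 7636.65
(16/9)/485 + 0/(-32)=16/4365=0.00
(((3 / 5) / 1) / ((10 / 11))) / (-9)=-11 / 150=-0.07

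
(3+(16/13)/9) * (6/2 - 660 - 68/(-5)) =-1180639/585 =-2018.19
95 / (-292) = -95 / 292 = -0.33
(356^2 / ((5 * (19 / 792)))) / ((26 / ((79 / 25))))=3964809024 / 30875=128414.87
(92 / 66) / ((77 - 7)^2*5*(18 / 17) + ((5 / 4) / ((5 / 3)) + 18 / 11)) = 3128 / 58217355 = 0.00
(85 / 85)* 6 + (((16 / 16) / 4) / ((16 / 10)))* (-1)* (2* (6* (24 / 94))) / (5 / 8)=246 / 47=5.23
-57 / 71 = -0.80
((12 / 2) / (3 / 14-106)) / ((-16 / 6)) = 63 / 2962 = 0.02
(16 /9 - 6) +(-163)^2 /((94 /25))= 5974453 /846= 7062.00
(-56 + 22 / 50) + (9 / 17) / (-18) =-47251 / 850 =-55.59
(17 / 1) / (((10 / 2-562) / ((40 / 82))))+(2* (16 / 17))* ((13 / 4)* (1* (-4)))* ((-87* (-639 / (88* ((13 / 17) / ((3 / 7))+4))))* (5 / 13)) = -15235148752 / 14821213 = -1027.93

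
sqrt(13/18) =sqrt(26)/6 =0.85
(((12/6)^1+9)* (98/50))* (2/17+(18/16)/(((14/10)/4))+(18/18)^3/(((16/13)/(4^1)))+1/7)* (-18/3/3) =-289.97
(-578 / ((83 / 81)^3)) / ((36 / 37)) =-631410957 / 1143574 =-552.14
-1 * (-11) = 11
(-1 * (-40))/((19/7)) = 280/19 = 14.74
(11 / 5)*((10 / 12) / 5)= 11 / 30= 0.37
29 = 29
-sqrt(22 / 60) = -sqrt(330) / 30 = -0.61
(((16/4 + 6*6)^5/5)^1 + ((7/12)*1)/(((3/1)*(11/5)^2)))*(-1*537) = -15968747551325/1452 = -10997760021.57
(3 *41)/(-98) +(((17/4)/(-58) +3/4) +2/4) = -891/11368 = -0.08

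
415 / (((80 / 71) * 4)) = 5893 / 64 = 92.08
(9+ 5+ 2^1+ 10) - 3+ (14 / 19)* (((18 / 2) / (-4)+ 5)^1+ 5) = 1091 / 38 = 28.71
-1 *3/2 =-3/2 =-1.50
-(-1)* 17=17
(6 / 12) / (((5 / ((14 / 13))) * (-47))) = -0.00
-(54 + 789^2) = -622575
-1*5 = -5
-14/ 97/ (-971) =0.00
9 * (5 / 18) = 5 / 2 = 2.50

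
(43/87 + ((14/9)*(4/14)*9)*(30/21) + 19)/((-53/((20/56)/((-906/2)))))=38380/102350367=0.00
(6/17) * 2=12/17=0.71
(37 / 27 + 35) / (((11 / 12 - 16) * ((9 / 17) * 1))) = -66776 / 14661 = -4.55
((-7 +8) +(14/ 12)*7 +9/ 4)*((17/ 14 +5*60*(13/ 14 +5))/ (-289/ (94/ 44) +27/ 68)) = -150.65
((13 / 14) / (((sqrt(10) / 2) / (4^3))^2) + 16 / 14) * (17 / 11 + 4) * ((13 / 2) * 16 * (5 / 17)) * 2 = 676118144 / 1309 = 516515.01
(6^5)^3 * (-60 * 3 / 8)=-10579162152960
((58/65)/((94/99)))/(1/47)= 2871/65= 44.17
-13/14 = -0.93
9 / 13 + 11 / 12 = 251 / 156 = 1.61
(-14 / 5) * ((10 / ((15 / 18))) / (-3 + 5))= -84 / 5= -16.80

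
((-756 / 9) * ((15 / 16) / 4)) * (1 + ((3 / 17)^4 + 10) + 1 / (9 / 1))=-292349015 / 1336336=-218.77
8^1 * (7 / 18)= 28 / 9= 3.11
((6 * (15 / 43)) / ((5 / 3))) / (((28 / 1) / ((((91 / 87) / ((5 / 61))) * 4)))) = 14274 / 6235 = 2.29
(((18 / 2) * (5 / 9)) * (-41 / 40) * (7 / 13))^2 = 82369 / 10816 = 7.62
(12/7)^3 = 1728/343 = 5.04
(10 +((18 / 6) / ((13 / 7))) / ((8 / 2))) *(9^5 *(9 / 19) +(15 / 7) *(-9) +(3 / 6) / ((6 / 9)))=8044933467 / 27664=290808.76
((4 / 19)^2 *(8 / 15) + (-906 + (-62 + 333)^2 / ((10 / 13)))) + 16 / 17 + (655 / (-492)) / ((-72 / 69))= 6853047583201 / 72465696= 94569.54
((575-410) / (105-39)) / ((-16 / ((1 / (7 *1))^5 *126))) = -45 / 38416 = -0.00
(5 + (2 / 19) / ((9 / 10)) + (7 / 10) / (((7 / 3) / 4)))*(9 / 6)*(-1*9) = -16203 / 190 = -85.28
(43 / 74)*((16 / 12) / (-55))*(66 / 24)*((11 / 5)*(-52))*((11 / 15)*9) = 135278 / 4625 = 29.25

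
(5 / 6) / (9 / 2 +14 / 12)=5 / 34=0.15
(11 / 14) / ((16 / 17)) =187 / 224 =0.83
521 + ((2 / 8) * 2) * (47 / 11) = 11509 / 22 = 523.14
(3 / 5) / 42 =1 / 70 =0.01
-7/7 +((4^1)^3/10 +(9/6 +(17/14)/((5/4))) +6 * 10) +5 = 5101/70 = 72.87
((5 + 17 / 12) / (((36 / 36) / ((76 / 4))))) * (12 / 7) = 209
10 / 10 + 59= 60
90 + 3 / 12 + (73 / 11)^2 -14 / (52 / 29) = 795835 / 6292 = 126.48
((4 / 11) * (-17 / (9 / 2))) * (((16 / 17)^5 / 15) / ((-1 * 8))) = 1048576 / 124028685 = 0.01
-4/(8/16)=-8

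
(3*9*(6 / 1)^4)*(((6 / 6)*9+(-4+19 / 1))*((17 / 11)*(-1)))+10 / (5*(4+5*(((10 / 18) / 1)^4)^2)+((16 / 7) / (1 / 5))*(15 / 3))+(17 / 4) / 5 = -1331366800674418339 / 1025797903460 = -1297884.11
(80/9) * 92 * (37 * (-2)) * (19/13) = -10348160/117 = -88445.81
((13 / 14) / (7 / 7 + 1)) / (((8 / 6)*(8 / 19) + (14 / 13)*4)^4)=3919369279293 / 4744868128473088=0.00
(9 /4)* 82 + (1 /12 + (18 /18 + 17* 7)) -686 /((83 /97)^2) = -52275593 /82668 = -632.36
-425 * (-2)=850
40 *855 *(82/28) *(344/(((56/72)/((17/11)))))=36900295200/539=68460659.00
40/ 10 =4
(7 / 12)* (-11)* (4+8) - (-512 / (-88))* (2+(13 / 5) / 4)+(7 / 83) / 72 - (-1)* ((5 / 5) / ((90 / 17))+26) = -2418651 / 36520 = -66.23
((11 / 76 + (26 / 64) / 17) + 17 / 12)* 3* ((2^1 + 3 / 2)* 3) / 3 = 344099 / 20672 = 16.65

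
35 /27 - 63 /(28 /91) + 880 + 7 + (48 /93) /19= 43483475 /63612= 683.57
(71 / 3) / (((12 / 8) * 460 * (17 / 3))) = 71 / 11730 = 0.01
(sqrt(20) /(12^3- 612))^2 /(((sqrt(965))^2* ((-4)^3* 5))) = -1 /19229840640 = -0.00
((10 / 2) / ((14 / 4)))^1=10 / 7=1.43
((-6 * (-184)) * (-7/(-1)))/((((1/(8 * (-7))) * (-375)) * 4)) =36064/125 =288.51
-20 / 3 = -6.67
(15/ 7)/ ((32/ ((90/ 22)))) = 675/ 2464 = 0.27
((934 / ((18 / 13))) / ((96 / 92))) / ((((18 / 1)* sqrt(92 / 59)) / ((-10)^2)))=151775* sqrt(1357) / 1944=2876.03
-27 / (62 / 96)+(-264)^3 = -570393360 / 31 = -18399785.81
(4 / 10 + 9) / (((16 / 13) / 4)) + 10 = 811 / 20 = 40.55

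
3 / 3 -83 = -82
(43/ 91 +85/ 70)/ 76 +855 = 11826667/ 13832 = 855.02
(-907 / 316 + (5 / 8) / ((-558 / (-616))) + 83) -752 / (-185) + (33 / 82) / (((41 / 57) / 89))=3692587123063 / 27417681540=134.68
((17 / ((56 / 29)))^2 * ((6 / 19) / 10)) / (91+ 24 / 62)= 22603557 / 844007360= 0.03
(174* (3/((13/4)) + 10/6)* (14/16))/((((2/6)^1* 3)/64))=328048/13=25234.46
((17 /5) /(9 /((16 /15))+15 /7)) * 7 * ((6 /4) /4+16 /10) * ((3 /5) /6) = 833 /1875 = 0.44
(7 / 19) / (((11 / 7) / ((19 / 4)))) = 1.11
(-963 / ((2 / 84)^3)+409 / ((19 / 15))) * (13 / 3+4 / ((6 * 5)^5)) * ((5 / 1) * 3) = -11895232510635667 / 2565000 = -4637517548.01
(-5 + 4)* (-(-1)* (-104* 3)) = 312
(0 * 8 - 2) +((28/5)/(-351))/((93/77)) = -328586/163215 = -2.01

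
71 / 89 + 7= 694 / 89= 7.80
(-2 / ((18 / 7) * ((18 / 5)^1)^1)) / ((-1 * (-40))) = -7 / 1296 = -0.01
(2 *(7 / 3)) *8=112 / 3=37.33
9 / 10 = 0.90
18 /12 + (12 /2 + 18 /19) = 321 /38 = 8.45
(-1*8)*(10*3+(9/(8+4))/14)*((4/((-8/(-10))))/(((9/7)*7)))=-935/7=-133.57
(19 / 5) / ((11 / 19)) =361 / 55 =6.56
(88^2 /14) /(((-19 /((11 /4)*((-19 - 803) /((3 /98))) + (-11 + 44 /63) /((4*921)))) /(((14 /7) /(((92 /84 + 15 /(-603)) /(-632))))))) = -702484519225783360 /276711687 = -2538687566.26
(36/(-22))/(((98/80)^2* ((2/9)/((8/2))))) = -518400/26411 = -19.63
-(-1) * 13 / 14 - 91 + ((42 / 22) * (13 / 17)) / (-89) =-90.09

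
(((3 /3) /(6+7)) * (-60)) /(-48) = 5 /52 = 0.10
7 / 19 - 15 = -278 / 19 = -14.63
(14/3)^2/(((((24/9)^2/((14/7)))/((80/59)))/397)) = 194530/59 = 3297.12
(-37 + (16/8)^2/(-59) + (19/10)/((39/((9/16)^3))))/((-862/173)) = 201417214761/27080867840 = 7.44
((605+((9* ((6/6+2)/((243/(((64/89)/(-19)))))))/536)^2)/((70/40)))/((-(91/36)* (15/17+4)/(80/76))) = -488852762604153280/16578774166166667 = -29.49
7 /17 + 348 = 5923 /17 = 348.41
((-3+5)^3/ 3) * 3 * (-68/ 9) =-544/ 9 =-60.44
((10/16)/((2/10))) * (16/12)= 4.17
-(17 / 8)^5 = -1419857 / 32768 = -43.33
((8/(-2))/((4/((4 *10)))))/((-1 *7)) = 40/7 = 5.71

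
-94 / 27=-3.48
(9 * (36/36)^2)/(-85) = -9/85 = -0.11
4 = 4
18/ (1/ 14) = 252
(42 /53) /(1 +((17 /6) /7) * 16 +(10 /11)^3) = 1173942 /12188251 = 0.10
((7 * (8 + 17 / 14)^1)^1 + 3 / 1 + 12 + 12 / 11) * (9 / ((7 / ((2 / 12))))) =5319 / 308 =17.27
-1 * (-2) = 2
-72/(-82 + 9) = 72/73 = 0.99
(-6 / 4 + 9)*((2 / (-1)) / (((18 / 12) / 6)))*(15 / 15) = -60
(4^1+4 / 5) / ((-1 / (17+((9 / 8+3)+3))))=-579 / 5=-115.80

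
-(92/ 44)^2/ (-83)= 529/ 10043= 0.05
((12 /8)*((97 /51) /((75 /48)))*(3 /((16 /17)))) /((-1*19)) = -291 /950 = -0.31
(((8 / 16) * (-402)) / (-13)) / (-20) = -201 / 260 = -0.77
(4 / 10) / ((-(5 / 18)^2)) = -648 / 125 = -5.18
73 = 73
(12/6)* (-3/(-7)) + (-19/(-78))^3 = 2895325/3321864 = 0.87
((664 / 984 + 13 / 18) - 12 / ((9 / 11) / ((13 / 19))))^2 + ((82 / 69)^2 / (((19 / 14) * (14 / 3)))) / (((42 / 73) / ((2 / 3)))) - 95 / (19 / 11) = 14470134171163 / 728070840252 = 19.87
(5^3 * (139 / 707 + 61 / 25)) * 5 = 1165050 / 707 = 1647.88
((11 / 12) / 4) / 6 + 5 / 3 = 491 / 288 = 1.70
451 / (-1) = -451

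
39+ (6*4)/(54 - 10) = 435/11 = 39.55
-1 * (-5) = 5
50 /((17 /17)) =50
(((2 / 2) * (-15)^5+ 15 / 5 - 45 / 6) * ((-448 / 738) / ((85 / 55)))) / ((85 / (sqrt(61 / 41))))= 207901232 * sqrt(2501) / 2429045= 4280.34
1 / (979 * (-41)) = -1 / 40139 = -0.00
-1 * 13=-13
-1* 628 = -628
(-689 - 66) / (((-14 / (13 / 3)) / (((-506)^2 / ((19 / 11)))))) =13821463370 / 399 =34640259.07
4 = 4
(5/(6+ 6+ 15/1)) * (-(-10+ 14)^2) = -80/27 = -2.96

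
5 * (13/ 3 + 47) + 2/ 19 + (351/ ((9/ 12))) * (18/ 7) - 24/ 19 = 582116/ 399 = 1458.94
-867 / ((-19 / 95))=4335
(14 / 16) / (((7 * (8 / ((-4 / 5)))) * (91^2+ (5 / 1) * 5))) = -1 / 664480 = -0.00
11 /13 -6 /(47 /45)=-4.90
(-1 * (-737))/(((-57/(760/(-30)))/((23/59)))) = 67804/531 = 127.69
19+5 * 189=964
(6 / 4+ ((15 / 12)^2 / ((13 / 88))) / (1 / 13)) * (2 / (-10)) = -139 / 5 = -27.80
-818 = -818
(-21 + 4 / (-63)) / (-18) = 1.17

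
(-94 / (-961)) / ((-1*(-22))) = 47 / 10571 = 0.00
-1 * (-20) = 20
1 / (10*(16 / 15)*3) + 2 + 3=161 / 32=5.03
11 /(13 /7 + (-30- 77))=-77 /736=-0.10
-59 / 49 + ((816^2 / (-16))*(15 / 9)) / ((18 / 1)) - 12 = -3866.54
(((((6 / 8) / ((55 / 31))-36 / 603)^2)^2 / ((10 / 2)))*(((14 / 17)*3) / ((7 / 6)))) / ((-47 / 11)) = -7378741795557609 / 4286018499749800000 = -0.00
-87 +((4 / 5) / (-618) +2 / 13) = -1744331 / 20085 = -86.85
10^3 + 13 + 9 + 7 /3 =3073 /3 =1024.33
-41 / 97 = -0.42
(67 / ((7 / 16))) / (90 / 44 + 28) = 23584 / 4627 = 5.10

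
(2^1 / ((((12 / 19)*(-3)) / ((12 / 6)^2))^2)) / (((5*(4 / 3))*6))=361 / 1620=0.22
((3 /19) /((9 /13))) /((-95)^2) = 13 /514425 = 0.00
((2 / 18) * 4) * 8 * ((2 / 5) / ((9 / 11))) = 704 / 405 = 1.74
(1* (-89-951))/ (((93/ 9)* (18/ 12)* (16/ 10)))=-1300/ 31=-41.94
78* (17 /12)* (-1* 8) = -884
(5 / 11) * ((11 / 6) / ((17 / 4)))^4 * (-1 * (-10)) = 1064800 / 6765201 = 0.16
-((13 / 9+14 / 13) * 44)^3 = -2186875592000 / 1601613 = -1365420.73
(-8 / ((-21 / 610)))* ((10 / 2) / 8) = 3050 / 21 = 145.24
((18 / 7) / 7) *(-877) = -15786 / 49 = -322.16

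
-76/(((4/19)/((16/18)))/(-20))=57760/9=6417.78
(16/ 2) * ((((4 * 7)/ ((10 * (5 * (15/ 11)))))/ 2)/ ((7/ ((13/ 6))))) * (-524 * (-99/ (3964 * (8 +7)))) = 824252/ 1858125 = 0.44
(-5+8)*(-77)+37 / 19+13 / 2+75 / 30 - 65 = -5416 / 19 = -285.05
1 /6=0.17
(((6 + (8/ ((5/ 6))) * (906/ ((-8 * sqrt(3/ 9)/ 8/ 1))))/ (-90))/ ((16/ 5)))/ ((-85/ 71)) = 71/ 4080 - 10721 * sqrt(3)/ 425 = -43.68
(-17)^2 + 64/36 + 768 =9529/9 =1058.78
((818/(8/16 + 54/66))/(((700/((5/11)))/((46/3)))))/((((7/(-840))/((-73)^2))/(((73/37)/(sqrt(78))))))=-29275863352 * sqrt(78)/292929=-882662.43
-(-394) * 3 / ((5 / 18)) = 21276 / 5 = 4255.20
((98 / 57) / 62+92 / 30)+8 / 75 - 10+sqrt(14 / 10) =-300343 / 44175+sqrt(35) / 5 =-5.62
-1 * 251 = -251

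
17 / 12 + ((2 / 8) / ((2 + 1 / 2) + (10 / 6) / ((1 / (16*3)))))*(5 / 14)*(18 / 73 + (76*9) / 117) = 178289 / 125268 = 1.42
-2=-2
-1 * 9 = -9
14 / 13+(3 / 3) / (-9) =113 / 117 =0.97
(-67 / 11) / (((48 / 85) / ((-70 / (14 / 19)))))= 541025 / 528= 1024.67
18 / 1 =18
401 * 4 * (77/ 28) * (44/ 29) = 194084/ 29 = 6692.55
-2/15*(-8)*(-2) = -32/15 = -2.13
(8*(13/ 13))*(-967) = -7736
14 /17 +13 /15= 431 /255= 1.69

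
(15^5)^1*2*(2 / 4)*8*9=54675000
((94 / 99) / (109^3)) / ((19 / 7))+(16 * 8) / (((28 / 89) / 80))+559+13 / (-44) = 2258134311389743 / 68206587372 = 33107.28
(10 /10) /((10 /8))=0.80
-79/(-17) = 79/17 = 4.65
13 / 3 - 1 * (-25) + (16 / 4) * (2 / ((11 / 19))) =1424 / 33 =43.15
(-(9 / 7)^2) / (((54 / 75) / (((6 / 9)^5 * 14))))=-800 / 189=-4.23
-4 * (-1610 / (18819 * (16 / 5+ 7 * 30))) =16100 / 10030527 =0.00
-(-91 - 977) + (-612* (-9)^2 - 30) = -48534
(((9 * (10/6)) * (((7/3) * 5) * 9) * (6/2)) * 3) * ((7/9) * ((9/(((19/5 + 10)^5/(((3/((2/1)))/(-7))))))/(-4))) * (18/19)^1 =4921875/489162068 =0.01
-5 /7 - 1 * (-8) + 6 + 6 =135 /7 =19.29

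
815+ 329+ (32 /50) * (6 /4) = 28624 /25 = 1144.96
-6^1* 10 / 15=-4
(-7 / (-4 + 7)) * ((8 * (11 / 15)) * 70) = -8624 / 9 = -958.22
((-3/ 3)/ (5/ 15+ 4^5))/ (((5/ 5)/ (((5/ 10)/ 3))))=-1/ 6146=-0.00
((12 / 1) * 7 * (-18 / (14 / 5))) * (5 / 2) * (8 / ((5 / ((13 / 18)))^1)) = -1560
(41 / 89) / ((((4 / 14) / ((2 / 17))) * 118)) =287 / 178534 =0.00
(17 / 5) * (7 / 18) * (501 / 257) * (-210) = -139111 / 257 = -541.29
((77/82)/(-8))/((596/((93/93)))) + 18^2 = 126676147/390976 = 324.00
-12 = -12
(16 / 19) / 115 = 16 / 2185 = 0.01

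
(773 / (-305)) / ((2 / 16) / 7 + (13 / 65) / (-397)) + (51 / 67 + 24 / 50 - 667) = -160003552474 / 197095575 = -811.81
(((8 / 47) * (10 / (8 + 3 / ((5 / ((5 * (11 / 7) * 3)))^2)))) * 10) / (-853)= -39200 / 146692969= -0.00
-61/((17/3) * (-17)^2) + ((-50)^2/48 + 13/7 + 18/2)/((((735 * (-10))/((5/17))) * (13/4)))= -74967673/1971636030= -0.04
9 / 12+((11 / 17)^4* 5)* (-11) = -2970457 / 334084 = -8.89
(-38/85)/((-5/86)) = 3268/425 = 7.69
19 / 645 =0.03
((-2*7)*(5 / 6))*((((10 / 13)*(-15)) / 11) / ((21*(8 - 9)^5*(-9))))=250 / 3861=0.06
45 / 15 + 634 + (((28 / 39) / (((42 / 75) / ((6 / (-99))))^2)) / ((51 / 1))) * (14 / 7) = 9658292639 / 15162147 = 637.00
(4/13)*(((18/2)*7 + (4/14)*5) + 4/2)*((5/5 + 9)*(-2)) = -37200/91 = -408.79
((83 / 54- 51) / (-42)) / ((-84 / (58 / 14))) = -77459 / 1333584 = -0.06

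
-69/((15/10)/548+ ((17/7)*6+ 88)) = -529368/786949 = -0.67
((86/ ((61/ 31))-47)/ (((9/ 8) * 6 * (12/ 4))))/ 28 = -67/ 11529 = -0.01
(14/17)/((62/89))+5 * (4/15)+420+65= 770762/1581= 487.52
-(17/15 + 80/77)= -2509/1155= -2.17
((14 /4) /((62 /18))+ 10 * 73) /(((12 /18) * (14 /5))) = 679845 /1736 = 391.62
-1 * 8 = -8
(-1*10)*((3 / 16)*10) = -75 / 4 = -18.75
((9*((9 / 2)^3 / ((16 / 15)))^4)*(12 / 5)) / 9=8578797170610375 / 67108864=127834039.49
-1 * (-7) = 7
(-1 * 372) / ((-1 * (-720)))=-31 / 60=-0.52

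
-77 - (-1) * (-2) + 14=-65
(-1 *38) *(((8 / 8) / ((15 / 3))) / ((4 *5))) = -19 / 50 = -0.38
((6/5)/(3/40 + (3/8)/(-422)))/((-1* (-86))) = 3376/17931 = 0.19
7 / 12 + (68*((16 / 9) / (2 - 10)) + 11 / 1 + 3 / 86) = -5407 / 1548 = -3.49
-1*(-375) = 375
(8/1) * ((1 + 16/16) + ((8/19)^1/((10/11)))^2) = 159888/9025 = 17.72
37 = 37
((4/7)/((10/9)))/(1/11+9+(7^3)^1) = 66/45185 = 0.00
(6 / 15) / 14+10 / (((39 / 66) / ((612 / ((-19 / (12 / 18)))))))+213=-150.37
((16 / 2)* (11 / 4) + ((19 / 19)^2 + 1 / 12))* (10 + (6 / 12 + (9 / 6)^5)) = 53461 / 128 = 417.66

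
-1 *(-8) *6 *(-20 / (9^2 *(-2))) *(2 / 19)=320 / 513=0.62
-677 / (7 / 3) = -2031 / 7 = -290.14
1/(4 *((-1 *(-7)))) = 1/28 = 0.04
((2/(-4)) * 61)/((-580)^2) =-61/672800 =-0.00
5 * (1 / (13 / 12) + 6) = 450 / 13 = 34.62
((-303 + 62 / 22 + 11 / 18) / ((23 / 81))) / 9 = -59315 / 506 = -117.22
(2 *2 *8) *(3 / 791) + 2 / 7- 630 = -629.59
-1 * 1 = -1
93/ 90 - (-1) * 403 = 12121/ 30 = 404.03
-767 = -767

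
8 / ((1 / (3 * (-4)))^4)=165888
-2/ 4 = -1/ 2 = -0.50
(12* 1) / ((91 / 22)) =264 / 91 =2.90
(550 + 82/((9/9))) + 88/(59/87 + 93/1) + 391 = 1023.94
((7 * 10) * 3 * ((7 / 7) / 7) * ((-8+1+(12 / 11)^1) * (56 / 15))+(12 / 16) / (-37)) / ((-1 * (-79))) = -1077473 / 128612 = -8.38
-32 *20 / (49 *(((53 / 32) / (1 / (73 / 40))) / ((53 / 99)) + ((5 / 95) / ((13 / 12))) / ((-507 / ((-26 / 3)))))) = -7891353600 / 3411768619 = -2.31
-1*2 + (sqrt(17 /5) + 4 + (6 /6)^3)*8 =8*sqrt(85) /5 + 38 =52.75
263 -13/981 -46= 212864/981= 216.99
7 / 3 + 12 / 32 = 65 / 24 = 2.71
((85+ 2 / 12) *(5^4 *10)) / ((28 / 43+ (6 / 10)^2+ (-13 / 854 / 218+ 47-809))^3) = -12800867652388518129809375000000 / 10598019606399537230449254392417193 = -0.00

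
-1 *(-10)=10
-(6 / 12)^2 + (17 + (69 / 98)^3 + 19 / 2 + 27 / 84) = 25337325 / 941192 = 26.92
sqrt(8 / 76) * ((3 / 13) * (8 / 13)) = 24 * sqrt(38) / 3211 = 0.05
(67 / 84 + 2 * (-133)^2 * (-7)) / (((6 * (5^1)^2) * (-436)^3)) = 20802197 / 1044311385600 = 0.00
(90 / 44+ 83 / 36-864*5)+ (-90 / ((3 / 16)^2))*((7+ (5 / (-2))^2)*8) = -275675.65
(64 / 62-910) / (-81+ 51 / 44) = 1239832 / 108903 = 11.38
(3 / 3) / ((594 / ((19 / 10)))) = 19 / 5940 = 0.00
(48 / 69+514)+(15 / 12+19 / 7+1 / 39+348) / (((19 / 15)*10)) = 172583795 / 318136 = 542.48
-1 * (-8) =8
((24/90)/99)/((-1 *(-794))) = 2/589545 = 0.00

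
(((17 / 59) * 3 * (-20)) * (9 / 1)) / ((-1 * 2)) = 4590 / 59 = 77.80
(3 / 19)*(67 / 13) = 201 / 247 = 0.81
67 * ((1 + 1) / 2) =67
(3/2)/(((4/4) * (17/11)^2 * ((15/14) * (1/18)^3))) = 4939704/1445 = 3418.48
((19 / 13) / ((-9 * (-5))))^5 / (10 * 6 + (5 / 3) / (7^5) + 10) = 41615795893 / 80606151362523515625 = 0.00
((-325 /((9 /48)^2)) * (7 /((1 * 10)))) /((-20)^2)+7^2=32.82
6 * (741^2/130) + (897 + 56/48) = 787211/30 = 26240.37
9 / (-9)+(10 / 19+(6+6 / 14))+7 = 1723 / 133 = 12.95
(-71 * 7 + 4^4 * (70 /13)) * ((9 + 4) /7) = 1637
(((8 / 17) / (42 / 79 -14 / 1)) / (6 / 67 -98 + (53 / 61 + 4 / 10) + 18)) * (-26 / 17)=-41973490 / 61769834917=-0.00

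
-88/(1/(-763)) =67144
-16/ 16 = -1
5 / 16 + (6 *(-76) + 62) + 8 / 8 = -6283 / 16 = -392.69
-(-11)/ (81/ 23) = 253/ 81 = 3.12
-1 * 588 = -588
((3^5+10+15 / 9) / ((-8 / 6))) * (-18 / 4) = 1719 / 2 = 859.50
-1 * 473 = -473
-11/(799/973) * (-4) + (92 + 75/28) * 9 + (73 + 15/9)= 65797559/67116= 980.36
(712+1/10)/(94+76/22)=7.31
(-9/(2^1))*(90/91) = -405/91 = -4.45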